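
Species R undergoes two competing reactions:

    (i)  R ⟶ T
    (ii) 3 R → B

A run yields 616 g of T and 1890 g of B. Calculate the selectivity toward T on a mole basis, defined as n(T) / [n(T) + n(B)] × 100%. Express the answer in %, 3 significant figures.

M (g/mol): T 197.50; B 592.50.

n(T) = 616 / 197.50 = 3.119 mol
n(B) = 1890 / 592.50 = 3.190 mol
selectivity = 3.119/(3.119+3.190) × 100 = 49.44 %

49.4 %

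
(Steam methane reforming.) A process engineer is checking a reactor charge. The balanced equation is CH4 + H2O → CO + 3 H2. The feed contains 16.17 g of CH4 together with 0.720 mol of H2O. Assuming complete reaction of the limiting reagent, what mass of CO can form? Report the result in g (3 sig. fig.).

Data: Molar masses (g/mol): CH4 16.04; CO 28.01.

n(CH4) = 16.17 / 16.04 = 1.008 mol
n(H2O) = 0.7200 mol
n/ν → CH4: 1.008, H2O: 0.7200; H2O is limiting.
n(CO) = (1/1) × 0.7200 = 0.7200 mol
mass = 0.7200 × 28.01 = 20.17 g

20.2 g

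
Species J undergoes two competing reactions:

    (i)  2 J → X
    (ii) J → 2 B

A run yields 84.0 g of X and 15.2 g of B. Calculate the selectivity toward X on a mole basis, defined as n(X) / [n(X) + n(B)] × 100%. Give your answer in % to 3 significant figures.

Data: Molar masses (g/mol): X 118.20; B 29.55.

58.0 %

n(X) = 84.0 / 118.20 = 0.7107 mol
n(B) = 15.2 / 29.55 = 0.5144 mol
selectivity = 0.7107/(0.7107+0.5144) × 100 = 58.01 %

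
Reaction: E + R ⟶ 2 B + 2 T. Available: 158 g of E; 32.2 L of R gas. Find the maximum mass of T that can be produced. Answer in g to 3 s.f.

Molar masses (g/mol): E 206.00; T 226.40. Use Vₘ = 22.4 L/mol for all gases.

n(E) = 158.0 / 206.00 = 0.7670 mol
n(R) = 32.20 / 22.4 = 1.438 mol
n/ν → E: 0.7670, R: 1.438; E is limiting.
n(T) = (2/1) × 0.7670 = 1.534 mol
mass = 1.534 × 226.40 = 347.3 g

347 g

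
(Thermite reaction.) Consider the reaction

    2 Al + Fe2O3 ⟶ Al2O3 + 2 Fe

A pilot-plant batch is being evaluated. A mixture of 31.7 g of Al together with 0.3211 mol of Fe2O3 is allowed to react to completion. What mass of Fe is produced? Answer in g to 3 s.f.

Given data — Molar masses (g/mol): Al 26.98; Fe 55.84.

35.9 g

n(Al) = 31.70 / 26.98 = 1.175 mol
n(Fe2O3) = 0.3211 mol
n/ν → Al: 0.5875, Fe2O3: 0.3211; Fe2O3 is limiting.
n(Fe) = (2/1) × 0.3211 = 0.6422 mol
mass = 0.6422 × 55.84 = 35.86 g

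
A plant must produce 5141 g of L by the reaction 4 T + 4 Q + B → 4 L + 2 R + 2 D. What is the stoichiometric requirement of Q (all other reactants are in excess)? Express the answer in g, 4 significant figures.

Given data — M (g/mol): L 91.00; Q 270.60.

n(L) = 5141 / 91.00 = 56.49 mol
n(Q) = (4/4) × 56.49 = 56.49 mol
mass = 56.49 × 270.60 = 15290 g

15290 g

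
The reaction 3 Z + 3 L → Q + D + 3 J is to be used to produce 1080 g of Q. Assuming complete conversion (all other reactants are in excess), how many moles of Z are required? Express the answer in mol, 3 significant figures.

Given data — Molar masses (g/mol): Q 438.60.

7.39 mol

n(Q) = 1080 / 438.60 = 2.462 mol
n(Z) = (3/1) × 2.462 = 7.386 mol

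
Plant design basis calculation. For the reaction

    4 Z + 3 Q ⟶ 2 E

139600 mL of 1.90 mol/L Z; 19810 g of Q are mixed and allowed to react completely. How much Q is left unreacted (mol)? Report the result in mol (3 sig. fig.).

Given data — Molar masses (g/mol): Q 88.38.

n(Z) = 1.90 × 139600/1000 = 265.2 mol
n(Q) = 19810 / 88.38 = 224.1 mol
n/ν for Z = 265.2/4 = 66.30
n/ν for Q = 224.1/3 = 74.70
Smallest n/ν is Z → limiting reagent.
Q consumed = (3/4) × 265.2 = 198.9 mol
Q remaining = 224.1 − 198.9 = 25.20 mol

25.2 mol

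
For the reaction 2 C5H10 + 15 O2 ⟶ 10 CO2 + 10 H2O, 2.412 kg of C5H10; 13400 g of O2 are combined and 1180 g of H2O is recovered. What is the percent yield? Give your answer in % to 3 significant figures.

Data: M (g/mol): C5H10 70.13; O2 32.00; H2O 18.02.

38.1 %

n(C5H10) = 2.412×1000 / 70.13 = 34.39 mol
n(O2) = 13400 / 32.00 = 418.8 mol
n/ν → C5H10: 17.20, O2: 27.92; C5H10 is limiting.
theoretical n(H2O) = (10/2) × 34.39 = 172.0 mol → 3099 g
% yield = 1180 / 3099 × 100 = 38.08 %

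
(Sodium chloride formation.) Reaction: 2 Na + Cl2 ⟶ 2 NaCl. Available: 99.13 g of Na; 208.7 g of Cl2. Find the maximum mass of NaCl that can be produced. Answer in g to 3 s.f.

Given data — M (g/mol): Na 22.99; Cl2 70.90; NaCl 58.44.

252 g

n(Na) = 99.13 / 22.99 = 4.312 mol
n(Cl2) = 208.7 / 70.90 = 2.944 mol
n/ν for Na = 4.312/2 = 2.156
n/ν for Cl2 = 2.944/1 = 2.944
Smallest n/ν is Na → limiting reagent.
n(NaCl) = (2/2) × 4.312 = 4.312 mol
mass = 4.312 × 58.44 = 252.0 g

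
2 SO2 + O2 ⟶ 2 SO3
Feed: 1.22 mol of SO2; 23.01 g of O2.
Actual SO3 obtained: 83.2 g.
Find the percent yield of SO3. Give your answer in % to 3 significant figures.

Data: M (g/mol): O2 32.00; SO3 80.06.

n(SO2) = 1.220 mol
n(O2) = 23.01 / 32.00 = 0.7191 mol
n/ν for SO2 = 1.220/2 = 0.6100
n/ν for O2 = 0.7191/1 = 0.7191
Smallest n/ν is SO2 → limiting reagent.
theoretical n(SO3) = (2/2) × 1.220 = 1.220 mol → 97.67 g
% yield = 83.2 / 97.67 × 100 = 85.18 %

85.2 %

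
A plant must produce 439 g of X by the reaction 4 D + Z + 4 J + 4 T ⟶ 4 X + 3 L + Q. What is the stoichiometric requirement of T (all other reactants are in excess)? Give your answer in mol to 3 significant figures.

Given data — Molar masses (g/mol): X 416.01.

n(X) = 439 / 416.01 = 1.055 mol
n(T) = (4/4) × 1.055 = 1.055 mol

1.06 mol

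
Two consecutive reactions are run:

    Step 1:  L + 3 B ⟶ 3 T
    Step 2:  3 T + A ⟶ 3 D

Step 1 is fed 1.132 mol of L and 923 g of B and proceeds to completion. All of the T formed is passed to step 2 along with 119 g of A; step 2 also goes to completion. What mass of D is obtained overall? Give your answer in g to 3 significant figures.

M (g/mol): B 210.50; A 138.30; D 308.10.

795 g

Step 1:
n(L) = 1.132 mol
n(B) = 923.0 / 210.50 = 4.385 mol
n/ν for L = 1.132/1 = 1.132
n/ν for B = 4.385/3 = 1.462
Smallest n/ν is L → limiting reagent.
n(T) produced = (3/1) × 1.132 = 3.396 mol
Step 2:
n(T) available = 3.396 mol
n(A) = 119.0 / 138.30 = 0.8604 mol
n/ν for T = 3.396/3 = 1.132
n/ν for A = 0.8604/1 = 0.8604
Smallest n/ν is A → limiting reagent.
n(D) = (3/1) × 0.8604 = 2.581 mol
mass = 2.581 × 308.10 = 795.2 g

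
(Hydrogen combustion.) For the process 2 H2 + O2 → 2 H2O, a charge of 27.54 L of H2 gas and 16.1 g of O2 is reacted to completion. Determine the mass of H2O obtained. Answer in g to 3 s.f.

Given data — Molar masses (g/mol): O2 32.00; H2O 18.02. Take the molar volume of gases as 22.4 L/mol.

n(H2) = 27.54 / 22.4 = 1.229 mol
n(O2) = 16.10 / 32.00 = 0.5031 mol
n/ν → H2: 0.6145, O2: 0.5031; O2 is limiting.
n(H2O) = (2/1) × 0.5031 = 1.006 mol
mass = 1.006 × 18.02 = 18.13 g

18.1 g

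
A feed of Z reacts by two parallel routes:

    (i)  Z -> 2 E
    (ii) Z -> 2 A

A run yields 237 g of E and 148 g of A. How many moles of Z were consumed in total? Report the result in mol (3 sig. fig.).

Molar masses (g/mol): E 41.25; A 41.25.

n(E) = 237 / 41.25 = 5.745 mol
n(A) = 148 / 41.25 = 3.588 mol
n(Z) via (i) = (1/2)×5.745 = 2.873 mol
n(Z) via (ii) = (1/2)×3.588 = 1.794 mol
total n(Z) = 2.873 + 1.794 = 4.667 mol

4.67 mol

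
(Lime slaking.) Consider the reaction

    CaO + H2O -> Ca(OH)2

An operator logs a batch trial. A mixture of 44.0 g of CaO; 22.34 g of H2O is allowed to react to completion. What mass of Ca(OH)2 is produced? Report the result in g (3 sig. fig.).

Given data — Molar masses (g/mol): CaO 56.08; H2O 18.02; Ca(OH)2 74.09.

n(CaO) = 44.00 / 56.08 = 0.7846 mol
n(H2O) = 22.34 / 18.02 = 1.240 mol
n/ν → CaO: 0.7846, H2O: 1.240; CaO is limiting.
n(Ca(OH)2) = (1/1) × 0.7846 = 0.7846 mol
mass = 0.7846 × 74.09 = 58.13 g

58.1 g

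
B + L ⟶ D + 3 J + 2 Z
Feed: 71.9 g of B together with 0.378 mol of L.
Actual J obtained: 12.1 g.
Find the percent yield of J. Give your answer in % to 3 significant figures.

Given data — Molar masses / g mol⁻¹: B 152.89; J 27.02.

39.5 %

n(B) = 71.90 / 152.89 = 0.4703 mol
n(L) = 0.3780 mol
n/ν for B = 0.4703/1 = 0.4703
n/ν for L = 0.3780/1 = 0.3780
Smallest n/ν is L → limiting reagent.
theoretical n(J) = (3/1) × 0.3780 = 1.134 mol → 30.64 g
% yield = 12.1 / 30.64 × 100 = 39.49 %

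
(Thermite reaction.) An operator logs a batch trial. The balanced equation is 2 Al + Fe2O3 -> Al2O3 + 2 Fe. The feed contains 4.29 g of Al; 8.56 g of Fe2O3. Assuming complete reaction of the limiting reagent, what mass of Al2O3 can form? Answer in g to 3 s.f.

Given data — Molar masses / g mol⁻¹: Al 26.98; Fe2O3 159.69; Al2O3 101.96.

n(Al) = 4.290 / 26.98 = 0.1590 mol
n(Fe2O3) = 8.560 / 159.69 = 0.05360 mol
n/ν → Al: 0.07950, Fe2O3: 0.05360; Fe2O3 is limiting.
n(Al2O3) = (1/1) × 0.05360 = 0.05360 mol
mass = 0.05360 × 101.96 = 5.465 g

5.47 g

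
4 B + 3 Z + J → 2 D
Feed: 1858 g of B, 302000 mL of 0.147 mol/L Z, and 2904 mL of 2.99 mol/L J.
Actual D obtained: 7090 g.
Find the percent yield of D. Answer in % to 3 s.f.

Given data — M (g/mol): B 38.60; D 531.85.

76.8 %

n(B) = 1858 / 38.60 = 48.13 mol
n(Z) = 0.147 × 302000/1000 = 44.39 mol
n(J) = 2.99 × 2904/1000 = 8.683 mol
n/ν for B = 48.13/4 = 12.03
n/ν for Z = 44.39/3 = 14.80
n/ν for J = 8.683/1 = 8.683
Smallest n/ν is J → limiting reagent.
theoretical n(D) = (2/1) × 8.683 = 17.37 mol → 9238 g
% yield = 7090 / 9238 × 100 = 76.75 %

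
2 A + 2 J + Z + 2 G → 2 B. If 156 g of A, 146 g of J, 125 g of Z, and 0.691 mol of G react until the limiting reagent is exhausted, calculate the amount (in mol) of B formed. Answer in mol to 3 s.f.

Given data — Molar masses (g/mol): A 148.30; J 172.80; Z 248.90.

n(A) = 156.0 / 148.30 = 1.052 mol
n(J) = 146.0 / 172.80 = 0.8449 mol
n(Z) = 125.0 / 248.90 = 0.5022 mol
n(G) = 0.6910 mol
n/ν → A: 0.5260, J: 0.4225, Z: 0.5022, G: 0.3455; G is limiting.
n(B) = (2/2) × 0.6910 = 0.6910 mol

0.691 mol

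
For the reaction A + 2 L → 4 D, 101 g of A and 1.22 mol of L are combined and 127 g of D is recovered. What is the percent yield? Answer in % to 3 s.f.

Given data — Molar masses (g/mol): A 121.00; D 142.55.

n(A) = 101.0 / 121.00 = 0.8347 mol
n(L) = 1.220 mol
n/ν for A = 0.8347/1 = 0.8347
n/ν for L = 1.220/2 = 0.6100
Smallest n/ν is L → limiting reagent.
theoretical n(D) = (4/2) × 1.220 = 2.440 mol → 347.8 g
% yield = 127 / 347.8 × 100 = 36.52 %

36.5 %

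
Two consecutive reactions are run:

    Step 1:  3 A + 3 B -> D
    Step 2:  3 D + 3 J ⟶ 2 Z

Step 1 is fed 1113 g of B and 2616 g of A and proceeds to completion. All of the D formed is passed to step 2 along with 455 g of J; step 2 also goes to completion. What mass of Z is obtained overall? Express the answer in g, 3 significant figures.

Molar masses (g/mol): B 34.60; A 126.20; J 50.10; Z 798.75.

3680 g

Step 1:
n(B) = 1113 / 34.60 = 32.17 mol
n(A) = 2616 / 126.20 = 20.73 mol
n/ν → B: 10.72, A: 6.910; A is limiting.
n(D) produced = (1/3) × 20.73 = 6.910 mol
Step 2:
n(D) available = 6.910 mol
n(J) = 455.0 / 50.10 = 9.082 mol
n/ν → D: 2.303, J: 3.027; D is limiting.
n(Z) = (2/3) × 6.910 = 4.607 mol
mass = 4.607 × 798.75 = 3680 g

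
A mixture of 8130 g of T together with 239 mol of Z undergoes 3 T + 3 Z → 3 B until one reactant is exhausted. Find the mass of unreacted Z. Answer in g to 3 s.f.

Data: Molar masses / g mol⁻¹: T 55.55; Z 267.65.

n(T) = 8130 / 55.55 = 146.4 mol
n(Z) = 239.0 mol
n/ν for T = 146.4/3 = 48.80
n/ν for Z = 239.0/3 = 79.67
Smallest n/ν is T → limiting reagent.
Z consumed = (3/3) × 146.4 = 146.4 mol
Z remaining = 239.0 − 146.4 = 92.60 mol
mass = 92.60 × 267.65 = 24780 g

24800 g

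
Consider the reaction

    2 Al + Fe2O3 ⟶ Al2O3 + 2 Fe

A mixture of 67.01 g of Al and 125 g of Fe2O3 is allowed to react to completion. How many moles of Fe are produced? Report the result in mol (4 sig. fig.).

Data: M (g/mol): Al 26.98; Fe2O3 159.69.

1.566 mol

n(Al) = 67.01 / 26.98 = 2.484 mol
n(Fe2O3) = 125.0 / 159.69 = 0.7828 mol
n/ν for Al = 2.484/2 = 1.242
n/ν for Fe2O3 = 0.7828/1 = 0.7828
Smallest n/ν is Fe2O3 → limiting reagent.
n(Fe) = (2/1) × 0.7828 = 1.566 mol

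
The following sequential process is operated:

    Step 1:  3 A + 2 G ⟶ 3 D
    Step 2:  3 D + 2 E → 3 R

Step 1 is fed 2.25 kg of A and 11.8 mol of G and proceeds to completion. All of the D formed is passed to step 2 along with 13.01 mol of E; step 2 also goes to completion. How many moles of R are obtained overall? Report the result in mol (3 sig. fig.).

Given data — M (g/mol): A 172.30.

Step 1:
n(A) = 2.250×1000 / 172.30 = 13.06 mol
n(G) = 11.80 mol
n/ν for A = 13.06/3 = 4.353
n/ν for G = 11.80/2 = 5.900
Smallest n/ν is A → limiting reagent.
n(D) produced = (3/3) × 13.06 = 13.06 mol
Step 2:
n(D) available = 13.06 mol
n(E) = 13.01 mol
n/ν for D = 13.06/3 = 4.353
n/ν for E = 13.01/2 = 6.505
Smallest n/ν is D → limiting reagent.
n(R) = (3/3) × 13.06 = 13.06 mol

13.1 mol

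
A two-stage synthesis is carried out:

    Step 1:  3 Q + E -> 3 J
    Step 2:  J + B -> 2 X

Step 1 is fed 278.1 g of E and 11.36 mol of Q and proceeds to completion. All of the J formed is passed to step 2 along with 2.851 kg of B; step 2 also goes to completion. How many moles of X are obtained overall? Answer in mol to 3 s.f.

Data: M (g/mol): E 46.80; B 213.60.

Step 1:
n(E) = 278.1 / 46.80 = 5.942 mol
n(Q) = 11.36 mol
n/ν for E = 5.942/1 = 5.942
n/ν for Q = 11.36/3 = 3.787
Smallest n/ν is Q → limiting reagent.
n(J) produced = (3/3) × 11.36 = 11.36 mol
Step 2:
n(J) available = 11.36 mol
n(B) = 2.851×1000 / 213.60 = 13.35 mol
n/ν for J = 11.36/1 = 11.36
n/ν for B = 13.35/1 = 13.35
Smallest n/ν is J → limiting reagent.
n(X) = (2/1) × 11.36 = 22.72 mol

22.7 mol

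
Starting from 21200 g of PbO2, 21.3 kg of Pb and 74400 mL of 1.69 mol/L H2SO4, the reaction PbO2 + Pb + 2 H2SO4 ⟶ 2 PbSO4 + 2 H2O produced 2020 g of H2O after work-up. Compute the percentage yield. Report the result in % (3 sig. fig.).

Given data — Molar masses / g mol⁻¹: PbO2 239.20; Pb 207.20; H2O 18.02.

n(PbO2) = 21200 / 239.20 = 88.63 mol
n(Pb) = 21.30×1000 / 207.20 = 102.8 mol
n(H2SO4) = 1.69 × 74400/1000 = 125.7 mol
n/ν for PbO2 = 88.63/1 = 88.63
n/ν for Pb = 102.8/1 = 102.8
n/ν for H2SO4 = 125.7/2 = 62.85
Smallest n/ν is H2SO4 → limiting reagent.
theoretical n(H2O) = (2/2) × 125.7 = 125.7 mol → 2265 g
% yield = 2020 / 2265 × 100 = 89.18 %

89.2 %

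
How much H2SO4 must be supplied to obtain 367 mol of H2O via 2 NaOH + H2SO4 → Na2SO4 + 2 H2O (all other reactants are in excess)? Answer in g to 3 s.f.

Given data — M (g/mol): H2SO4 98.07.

18000 g

n(H2O) = 367.0 mol
n(H2SO4) = (1/2) × 367.0 = 183.5 mol
mass = 183.5 × 98.07 = 18000 g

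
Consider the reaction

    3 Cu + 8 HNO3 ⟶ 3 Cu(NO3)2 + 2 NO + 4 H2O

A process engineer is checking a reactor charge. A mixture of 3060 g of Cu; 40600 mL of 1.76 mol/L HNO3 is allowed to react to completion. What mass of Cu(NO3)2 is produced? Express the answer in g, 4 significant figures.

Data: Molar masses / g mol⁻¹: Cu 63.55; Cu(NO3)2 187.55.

n(Cu) = 3060 / 63.55 = 48.15 mol
n(HNO3) = 1.76 × 40600/1000 = 71.46 mol
n/ν for Cu = 48.15/3 = 16.05
n/ν for HNO3 = 71.46/8 = 8.933
Smallest n/ν is HNO3 → limiting reagent.
n(Cu(NO3)2) = (3/8) × 71.46 = 26.80 mol
mass = 26.80 × 187.55 = 5026 g

5026 g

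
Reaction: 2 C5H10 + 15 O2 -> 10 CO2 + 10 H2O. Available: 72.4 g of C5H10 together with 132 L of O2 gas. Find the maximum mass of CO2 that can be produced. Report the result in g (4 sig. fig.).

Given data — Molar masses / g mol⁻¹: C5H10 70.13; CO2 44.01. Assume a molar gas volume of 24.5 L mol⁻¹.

n(C5H10) = 72.40 / 70.13 = 1.032 mol
n(O2) = 132.0 / 24.5 = 5.388 mol
n/ν → C5H10: 0.5160, O2: 0.3592; O2 is limiting.
n(CO2) = (10/15) × 5.388 = 3.592 mol
mass = 3.592 × 44.01 = 158.1 g

158.1 g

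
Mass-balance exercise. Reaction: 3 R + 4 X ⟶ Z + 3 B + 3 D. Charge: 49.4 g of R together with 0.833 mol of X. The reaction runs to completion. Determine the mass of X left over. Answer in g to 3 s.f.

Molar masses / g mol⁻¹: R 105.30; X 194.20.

n(R) = 49.40 / 105.30 = 0.4691 mol
n(X) = 0.8330 mol
n/ν for R = 0.4691/3 = 0.1564
n/ν for X = 0.8330/4 = 0.2083
Smallest n/ν is R → limiting reagent.
X consumed = (4/3) × 0.4691 = 0.6255 mol
X remaining = 0.8330 − 0.6255 = 0.2075 mol
mass = 0.2075 × 194.20 = 40.30 g

40.3 g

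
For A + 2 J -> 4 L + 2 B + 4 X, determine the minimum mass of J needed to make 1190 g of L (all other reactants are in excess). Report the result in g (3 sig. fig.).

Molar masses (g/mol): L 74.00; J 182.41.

1470 g

n(L) = 1190 / 74.00 = 16.08 mol
n(J) = (2/4) × 16.08 = 8.040 mol
mass = 8.040 × 182.41 = 1467 g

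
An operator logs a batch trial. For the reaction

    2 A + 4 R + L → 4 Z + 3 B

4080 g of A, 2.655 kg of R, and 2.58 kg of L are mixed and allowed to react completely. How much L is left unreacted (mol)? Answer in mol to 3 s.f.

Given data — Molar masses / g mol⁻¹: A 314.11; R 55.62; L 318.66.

1.60 mol

n(A) = 4080 / 314.11 = 12.99 mol
n(R) = 2.655×1000 / 55.62 = 47.73 mol
n(L) = 2.580×1000 / 318.66 = 8.096 mol
n/ν for A = 12.99/2 = 6.495
n/ν for R = 47.73/4 = 11.93
n/ν for L = 8.096/1 = 8.096
Smallest n/ν is A → limiting reagent.
L consumed = (1/2) × 12.99 = 6.495 mol
L remaining = 8.096 − 6.495 = 1.601 mol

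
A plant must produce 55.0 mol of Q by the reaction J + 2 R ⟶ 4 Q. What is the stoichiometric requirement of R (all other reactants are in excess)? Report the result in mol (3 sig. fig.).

n(Q) = 55.00 mol
n(R) = (2/4) × 55.00 = 27.50 mol

27.5 mol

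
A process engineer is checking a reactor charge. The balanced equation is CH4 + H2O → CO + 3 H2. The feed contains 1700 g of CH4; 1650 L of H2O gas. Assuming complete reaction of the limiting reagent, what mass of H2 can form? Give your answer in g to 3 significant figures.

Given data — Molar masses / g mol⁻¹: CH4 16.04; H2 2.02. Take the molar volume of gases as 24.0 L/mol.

n(CH4) = 1700 / 16.04 = 106.0 mol
n(H2O) = 1650 / 24.0 = 68.75 mol
n/ν for CH4 = 106.0/1 = 106.0
n/ν for H2O = 68.75/1 = 68.75
Smallest n/ν is H2O → limiting reagent.
n(H2) = (3/1) × 68.75 = 206.3 mol
mass = 206.3 × 2.02 = 416.7 g

417 g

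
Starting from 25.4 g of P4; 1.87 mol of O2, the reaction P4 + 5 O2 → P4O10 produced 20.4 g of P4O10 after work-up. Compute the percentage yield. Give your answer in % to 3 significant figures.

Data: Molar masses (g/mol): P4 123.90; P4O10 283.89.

35.1 %

n(P4) = 25.40 / 123.90 = 0.2050 mol
n(O2) = 1.870 mol
n/ν for P4 = 0.2050/1 = 0.2050
n/ν for O2 = 1.870/5 = 0.3740
Smallest n/ν is P4 → limiting reagent.
theoretical n(P4O10) = (1/1) × 0.2050 = 0.2050 mol → 58.20 g
% yield = 20.4 / 58.20 × 100 = 35.05 %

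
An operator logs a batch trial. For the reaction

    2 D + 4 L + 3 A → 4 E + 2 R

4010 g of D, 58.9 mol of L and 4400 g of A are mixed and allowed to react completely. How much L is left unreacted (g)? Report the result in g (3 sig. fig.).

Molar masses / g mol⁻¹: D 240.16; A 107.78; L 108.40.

n(D) = 4010 / 240.16 = 16.70 mol
n(L) = 58.90 mol
n(A) = 4400 / 107.78 = 40.82 mol
n/ν for D = 16.70/2 = 8.350
n/ν for L = 58.90/4 = 14.73
n/ν for A = 40.82/3 = 13.61
Smallest n/ν is D → limiting reagent.
L consumed = (4/2) × 16.70 = 33.40 mol
L remaining = 58.90 − 33.40 = 25.50 mol
mass = 25.50 × 108.40 = 2764 g

2760 g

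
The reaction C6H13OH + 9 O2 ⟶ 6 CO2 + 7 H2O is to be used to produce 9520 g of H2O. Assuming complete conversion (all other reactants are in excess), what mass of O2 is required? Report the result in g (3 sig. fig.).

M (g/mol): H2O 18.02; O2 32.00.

21700 g

n(H2O) = 9520 / 18.02 = 528.3 mol
n(O2) = (9/7) × 528.3 = 679.2 mol
mass = 679.2 × 32.00 = 21730 g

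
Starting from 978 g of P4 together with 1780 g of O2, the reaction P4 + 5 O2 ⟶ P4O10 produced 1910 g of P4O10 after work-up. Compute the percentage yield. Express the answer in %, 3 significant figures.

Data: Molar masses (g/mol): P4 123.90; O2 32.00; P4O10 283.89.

n(P4) = 978.0 / 123.90 = 7.893 mol
n(O2) = 1780 / 32.00 = 55.63 mol
n/ν → P4: 7.893, O2: 11.13; P4 is limiting.
theoretical n(P4O10) = (1/1) × 7.893 = 7.893 mol → 2241 g
% yield = 1910 / 2241 × 100 = 85.23 %

85.2 %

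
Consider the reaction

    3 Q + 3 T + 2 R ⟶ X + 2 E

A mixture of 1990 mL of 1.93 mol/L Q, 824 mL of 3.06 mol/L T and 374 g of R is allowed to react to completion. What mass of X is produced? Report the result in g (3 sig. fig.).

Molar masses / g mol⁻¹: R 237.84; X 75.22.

59.1 g

n(Q) = 1.93 × 1990/1000 = 3.841 mol
n(T) = 3.06 × 824.0/1000 = 2.521 mol
n(R) = 374.0 / 237.84 = 1.572 mol
n/ν for Q = 3.841/3 = 1.280
n/ν for T = 2.521/3 = 0.8403
n/ν for R = 1.572/2 = 0.7860
Smallest n/ν is R → limiting reagent.
n(X) = (1/2) × 1.572 = 0.7860 mol
mass = 0.7860 × 75.22 = 59.12 g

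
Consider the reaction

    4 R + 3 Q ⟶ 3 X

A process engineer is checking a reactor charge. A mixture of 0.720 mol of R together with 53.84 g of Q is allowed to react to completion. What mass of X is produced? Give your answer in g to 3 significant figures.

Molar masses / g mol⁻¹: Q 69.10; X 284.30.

154 g

n(R) = 0.7200 mol
n(Q) = 53.84 / 69.10 = 0.7792 mol
n/ν for R = 0.7200/4 = 0.1800
n/ν for Q = 0.7792/3 = 0.2597
Smallest n/ν is R → limiting reagent.
n(X) = (3/4) × 0.7200 = 0.5400 mol
mass = 0.5400 × 284.30 = 153.5 g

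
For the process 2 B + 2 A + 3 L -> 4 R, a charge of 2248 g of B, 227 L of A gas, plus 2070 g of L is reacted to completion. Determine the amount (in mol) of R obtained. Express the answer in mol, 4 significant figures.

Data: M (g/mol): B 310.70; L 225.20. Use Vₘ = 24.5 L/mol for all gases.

12.26 mol

n(B) = 2248 / 310.70 = 7.235 mol
n(A) = 227.0 / 24.5 = 9.265 mol
n(L) = 2070 / 225.20 = 9.192 mol
n/ν → B: 3.618, A: 4.633, L: 3.064; L is limiting.
n(R) = (4/3) × 9.192 = 12.26 mol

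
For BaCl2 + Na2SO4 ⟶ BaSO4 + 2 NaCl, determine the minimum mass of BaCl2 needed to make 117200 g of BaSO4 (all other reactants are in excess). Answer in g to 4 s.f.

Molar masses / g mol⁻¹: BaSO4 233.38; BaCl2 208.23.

104600 g

n(BaSO4) = 117200 / 233.38 = 502.2 mol
n(BaCl2) = (1/1) × 502.2 = 502.2 mol
mass = 502.2 × 208.23 = 104600 g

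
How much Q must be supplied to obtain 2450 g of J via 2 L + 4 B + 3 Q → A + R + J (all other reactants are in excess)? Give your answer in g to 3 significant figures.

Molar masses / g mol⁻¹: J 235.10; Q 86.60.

n(J) = 2450 / 235.10 = 10.42 mol
n(Q) = (3/1) × 10.42 = 31.26 mol
mass = 31.26 × 86.60 = 2707 g

2710 g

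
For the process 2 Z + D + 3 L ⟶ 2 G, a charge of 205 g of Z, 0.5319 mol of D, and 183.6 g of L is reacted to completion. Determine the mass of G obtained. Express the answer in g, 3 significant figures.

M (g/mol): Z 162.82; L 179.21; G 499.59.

n(Z) = 205.0 / 162.82 = 1.259 mol
n(D) = 0.5319 mol
n(L) = 183.6 / 179.21 = 1.024 mol
n/ν → Z: 0.6295, D: 0.5319, L: 0.3413; L is limiting.
n(G) = (2/3) × 1.024 = 0.6827 mol
mass = 0.6827 × 499.59 = 341.1 g

341 g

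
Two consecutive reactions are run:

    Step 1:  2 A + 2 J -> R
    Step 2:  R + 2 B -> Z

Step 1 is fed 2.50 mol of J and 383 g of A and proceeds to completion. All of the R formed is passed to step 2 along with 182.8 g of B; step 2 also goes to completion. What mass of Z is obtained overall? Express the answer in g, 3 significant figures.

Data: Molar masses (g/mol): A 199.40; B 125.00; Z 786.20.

575 g

Step 1:
n(J) = 2.500 mol
n(A) = 383.0 / 199.40 = 1.921 mol
n/ν for J = 2.500/2 = 1.250
n/ν for A = 1.921/2 = 0.9605
Smallest n/ν is A → limiting reagent.
n(R) produced = (1/2) × 1.921 = 0.9605 mol
Step 2:
n(R) available = 0.9605 mol
n(B) = 182.8 / 125.00 = 1.462 mol
n/ν for R = 0.9605/1 = 0.9605
n/ν for B = 1.462/2 = 0.7310
Smallest n/ν is B → limiting reagent.
n(Z) = (1/2) × 1.462 = 0.7310 mol
mass = 0.7310 × 786.20 = 574.7 g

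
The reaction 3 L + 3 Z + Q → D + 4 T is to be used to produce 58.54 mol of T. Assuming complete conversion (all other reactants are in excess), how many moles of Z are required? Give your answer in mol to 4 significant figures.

43.91 mol

n(T) = 58.54 mol
n(Z) = (3/4) × 58.54 = 43.91 mol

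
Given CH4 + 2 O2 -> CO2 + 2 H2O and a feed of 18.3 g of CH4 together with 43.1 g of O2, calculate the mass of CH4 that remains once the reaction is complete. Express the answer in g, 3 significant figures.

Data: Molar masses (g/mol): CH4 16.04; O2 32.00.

n(CH4) = 18.30 / 16.04 = 1.141 mol
n(O2) = 43.10 / 32.00 = 1.347 mol
n/ν for CH4 = 1.141/1 = 1.141
n/ν for O2 = 1.347/2 = 0.6735
Smallest n/ν is O2 → limiting reagent.
CH4 consumed = (1/2) × 1.347 = 0.6735 mol
CH4 remaining = 1.141 − 0.6735 = 0.4675 mol
mass = 0.4675 × 16.04 = 7.499 g

7.50 g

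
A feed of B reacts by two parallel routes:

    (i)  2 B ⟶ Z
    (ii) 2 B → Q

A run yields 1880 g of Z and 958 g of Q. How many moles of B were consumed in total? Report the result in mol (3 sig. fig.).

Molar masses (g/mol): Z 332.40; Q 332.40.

17.1 mol

n(Z) = 1880 / 332.40 = 5.656 mol
n(Q) = 958 / 332.40 = 2.882 mol
n(B) via (i) = (2/1)×5.656 = 11.31 mol
n(B) via (ii) = (2/1)×2.882 = 5.764 mol
total n(B) = 11.31 + 5.764 = 17.07 mol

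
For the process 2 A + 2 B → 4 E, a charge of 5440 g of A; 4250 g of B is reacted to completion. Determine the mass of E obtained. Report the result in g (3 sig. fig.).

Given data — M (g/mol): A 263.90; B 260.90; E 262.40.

n(A) = 5440 / 263.90 = 20.61 mol
n(B) = 4250 / 260.90 = 16.29 mol
n/ν for A = 20.61/2 = 10.31
n/ν for B = 16.29/2 = 8.145
Smallest n/ν is B → limiting reagent.
n(E) = (4/2) × 16.29 = 32.58 mol
mass = 32.58 × 262.40 = 8549 g

8550 g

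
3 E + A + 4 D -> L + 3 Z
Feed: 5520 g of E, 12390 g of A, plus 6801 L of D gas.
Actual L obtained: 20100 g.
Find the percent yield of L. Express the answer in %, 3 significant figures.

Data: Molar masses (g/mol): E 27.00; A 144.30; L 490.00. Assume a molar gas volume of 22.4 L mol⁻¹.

n(E) = 5520 / 27.00 = 204.4 mol
n(A) = 12390 / 144.30 = 85.86 mol
n(D) = 6801 / 22.4 = 303.6 mol
n/ν for E = 204.4/3 = 68.13
n/ν for A = 85.86/1 = 85.86
n/ν for D = 303.6/4 = 75.90
Smallest n/ν is E → limiting reagent.
theoretical n(L) = (1/3) × 204.4 = 68.13 mol → 33380 g
% yield = 20100 / 33380 × 100 = 60.22 %

60.2 %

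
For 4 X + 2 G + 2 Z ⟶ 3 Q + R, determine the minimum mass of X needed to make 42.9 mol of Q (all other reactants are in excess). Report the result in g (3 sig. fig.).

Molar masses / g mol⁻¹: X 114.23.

n(Q) = 42.90 mol
n(X) = (4/3) × 42.90 = 57.20 mol
mass = 57.20 × 114.23 = 6534 g

6530 g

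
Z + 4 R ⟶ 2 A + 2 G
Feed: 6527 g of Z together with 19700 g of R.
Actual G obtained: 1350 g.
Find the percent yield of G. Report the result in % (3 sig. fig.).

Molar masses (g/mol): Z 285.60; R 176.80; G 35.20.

83.9 %

n(Z) = 6527 / 285.60 = 22.85 mol
n(R) = 19700 / 176.80 = 111.4 mol
n/ν → Z: 22.85, R: 27.85; Z is limiting.
theoretical n(G) = (2/1) × 22.85 = 45.70 mol → 1609 g
% yield = 1350 / 1609 × 100 = 83.90 %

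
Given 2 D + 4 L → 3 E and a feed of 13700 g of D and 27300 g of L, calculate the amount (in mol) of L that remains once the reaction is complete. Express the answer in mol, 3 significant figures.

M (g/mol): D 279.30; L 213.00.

30.1 mol

n(D) = 13700 / 279.30 = 49.05 mol
n(L) = 27300 / 213.00 = 128.2 mol
n/ν for D = 49.05/2 = 24.53
n/ν for L = 128.2/4 = 32.05
Smallest n/ν is D → limiting reagent.
L consumed = (4/2) × 49.05 = 98.10 mol
L remaining = 128.2 − 98.10 = 30.10 mol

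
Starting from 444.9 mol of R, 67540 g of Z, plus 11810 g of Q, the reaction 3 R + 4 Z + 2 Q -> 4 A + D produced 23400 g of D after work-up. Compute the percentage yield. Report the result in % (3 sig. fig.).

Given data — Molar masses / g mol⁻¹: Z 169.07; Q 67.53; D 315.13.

n(R) = 444.9 mol
n(Z) = 67540 / 169.07 = 399.5 mol
n(Q) = 11810 / 67.53 = 174.9 mol
n/ν for R = 444.9/3 = 148.3
n/ν for Z = 399.5/4 = 99.88
n/ν for Q = 174.9/2 = 87.45
Smallest n/ν is Q → limiting reagent.
theoretical n(D) = (1/2) × 174.9 = 87.45 mol → 27560 g
% yield = 23400 / 27560 × 100 = 84.91 %

84.9 %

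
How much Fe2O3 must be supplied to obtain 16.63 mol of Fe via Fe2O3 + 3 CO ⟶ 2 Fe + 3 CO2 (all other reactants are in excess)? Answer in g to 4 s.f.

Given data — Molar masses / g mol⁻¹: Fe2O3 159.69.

1328 g

n(Fe) = 16.63 mol
n(Fe2O3) = (1/2) × 16.63 = 8.315 mol
mass = 8.315 × 159.69 = 1328 g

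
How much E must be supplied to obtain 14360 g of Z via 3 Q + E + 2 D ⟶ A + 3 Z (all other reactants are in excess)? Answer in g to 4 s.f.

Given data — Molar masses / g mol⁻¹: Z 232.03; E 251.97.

5198 g

n(Z) = 14360 / 232.03 = 61.89 mol
n(E) = (1/3) × 61.89 = 20.63 mol
mass = 20.63 × 251.97 = 5198 g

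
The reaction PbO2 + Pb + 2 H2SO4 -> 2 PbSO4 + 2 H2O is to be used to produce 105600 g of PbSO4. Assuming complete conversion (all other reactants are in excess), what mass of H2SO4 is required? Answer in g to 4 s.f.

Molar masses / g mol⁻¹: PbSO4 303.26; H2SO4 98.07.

34150 g

n(PbSO4) = 105600 / 303.26 = 348.2 mol
n(H2SO4) = (2/2) × 348.2 = 348.2 mol
mass = 348.2 × 98.07 = 34150 g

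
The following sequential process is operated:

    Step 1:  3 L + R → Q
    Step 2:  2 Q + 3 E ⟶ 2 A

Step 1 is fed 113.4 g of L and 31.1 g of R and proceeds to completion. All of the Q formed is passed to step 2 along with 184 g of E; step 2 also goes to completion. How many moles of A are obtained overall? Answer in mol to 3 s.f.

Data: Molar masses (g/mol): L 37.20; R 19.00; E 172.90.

Step 1:
n(L) = 113.4 / 37.20 = 3.048 mol
n(R) = 31.10 / 19.00 = 1.637 mol
n/ν for L = 3.048/3 = 1.016
n/ν for R = 1.637/1 = 1.637
Smallest n/ν is L → limiting reagent.
n(Q) produced = (1/3) × 3.048 = 1.016 mol
Step 2:
n(Q) available = 1.016 mol
n(E) = 184.0 / 172.90 = 1.064 mol
n/ν for Q = 1.016/2 = 0.5080
n/ν for E = 1.064/3 = 0.3547
Smallest n/ν is E → limiting reagent.
n(A) = (2/3) × 1.064 = 0.7093 mol

0.709 mol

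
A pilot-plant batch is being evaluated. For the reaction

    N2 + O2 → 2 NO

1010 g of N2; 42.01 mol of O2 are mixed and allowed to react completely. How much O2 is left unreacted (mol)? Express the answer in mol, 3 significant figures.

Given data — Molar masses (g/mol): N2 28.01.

n(N2) = 1010 / 28.01 = 36.06 mol
n(O2) = 42.01 mol
n/ν for N2 = 36.06/1 = 36.06
n/ν for O2 = 42.01/1 = 42.01
Smallest n/ν is N2 → limiting reagent.
O2 consumed = (1/1) × 36.06 = 36.06 mol
O2 remaining = 42.01 − 36.06 = 5.950 mol

5.95 mol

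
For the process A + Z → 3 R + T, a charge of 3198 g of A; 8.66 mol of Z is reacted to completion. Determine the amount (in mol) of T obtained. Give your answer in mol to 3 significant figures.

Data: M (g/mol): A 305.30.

8.66 mol

n(A) = 3198 / 305.30 = 10.47 mol
n(Z) = 8.660 mol
n/ν for A = 10.47/1 = 10.47
n/ν for Z = 8.660/1 = 8.660
Smallest n/ν is Z → limiting reagent.
n(T) = (1/1) × 8.660 = 8.660 mol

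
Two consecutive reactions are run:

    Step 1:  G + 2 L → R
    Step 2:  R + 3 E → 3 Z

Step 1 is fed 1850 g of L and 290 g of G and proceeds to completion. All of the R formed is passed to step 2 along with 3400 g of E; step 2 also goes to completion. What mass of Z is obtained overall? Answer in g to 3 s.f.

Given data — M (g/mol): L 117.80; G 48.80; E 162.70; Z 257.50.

Step 1:
n(L) = 1850 / 117.80 = 15.70 mol
n(G) = 290.0 / 48.80 = 5.943 mol
n/ν for L = 15.70/2 = 7.850
n/ν for G = 5.943/1 = 5.943
Smallest n/ν is G → limiting reagent.
n(R) produced = (1/1) × 5.943 = 5.943 mol
Step 2:
n(R) available = 5.943 mol
n(E) = 3400 / 162.70 = 20.90 mol
n/ν for R = 5.943/1 = 5.943
n/ν for E = 20.90/3 = 6.967
Smallest n/ν is R → limiting reagent.
n(Z) = (3/1) × 5.943 = 17.83 mol
mass = 17.83 × 257.50 = 4591 g

4590 g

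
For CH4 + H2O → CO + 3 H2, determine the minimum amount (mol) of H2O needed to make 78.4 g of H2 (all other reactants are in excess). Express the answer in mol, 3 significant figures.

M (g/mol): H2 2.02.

n(H2) = 78.4 / 2.02 = 38.81 mol
n(H2O) = (1/3) × 38.81 = 12.94 mol

12.9 mol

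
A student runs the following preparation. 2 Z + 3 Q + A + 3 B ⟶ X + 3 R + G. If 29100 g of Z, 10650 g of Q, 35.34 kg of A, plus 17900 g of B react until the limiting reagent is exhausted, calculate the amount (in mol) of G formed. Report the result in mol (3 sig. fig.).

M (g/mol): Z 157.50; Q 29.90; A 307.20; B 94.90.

62.9 mol

n(Z) = 29100 / 157.50 = 184.8 mol
n(Q) = 10650 / 29.90 = 356.2 mol
n(A) = 35.34×1000 / 307.20 = 115.0 mol
n(B) = 17900 / 94.90 = 188.6 mol
n/ν → Z: 92.40, Q: 118.7, A: 115.0, B: 62.87; B is limiting.
n(G) = (1/3) × 188.6 = 62.87 mol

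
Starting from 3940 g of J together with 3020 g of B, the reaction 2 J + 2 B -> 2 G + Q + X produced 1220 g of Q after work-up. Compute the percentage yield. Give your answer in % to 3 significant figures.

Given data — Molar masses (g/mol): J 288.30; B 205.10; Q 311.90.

n(J) = 3940 / 288.30 = 13.67 mol
n(B) = 3020 / 205.10 = 14.72 mol
n/ν for J = 13.67/2 = 6.835
n/ν for B = 14.72/2 = 7.360
Smallest n/ν is J → limiting reagent.
theoretical n(Q) = (1/2) × 13.67 = 6.835 mol → 2132 g
% yield = 1220 / 2132 × 100 = 57.22 %

57.2 %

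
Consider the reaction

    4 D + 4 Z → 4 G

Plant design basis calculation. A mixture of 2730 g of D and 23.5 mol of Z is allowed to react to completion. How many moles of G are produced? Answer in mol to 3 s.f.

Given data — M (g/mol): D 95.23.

n(D) = 2730 / 95.23 = 28.67 mol
n(Z) = 23.50 mol
n/ν → D: 7.168, Z: 5.875; Z is limiting.
n(G) = (4/4) × 23.50 = 23.50 mol

23.5 mol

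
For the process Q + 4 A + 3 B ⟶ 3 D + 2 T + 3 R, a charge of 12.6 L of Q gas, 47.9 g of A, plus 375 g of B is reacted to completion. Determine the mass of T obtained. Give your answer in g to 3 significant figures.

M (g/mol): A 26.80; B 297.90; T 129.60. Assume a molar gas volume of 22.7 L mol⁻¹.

n(Q) = 12.60 / 22.7 = 0.5551 mol
n(A) = 47.90 / 26.80 = 1.787 mol
n(B) = 375.0 / 297.90 = 1.259 mol
n/ν → Q: 0.5551, A: 0.4468, B: 0.4197; B is limiting.
n(T) = (2/3) × 1.259 = 0.8393 mol
mass = 0.8393 × 129.60 = 108.8 g

109 g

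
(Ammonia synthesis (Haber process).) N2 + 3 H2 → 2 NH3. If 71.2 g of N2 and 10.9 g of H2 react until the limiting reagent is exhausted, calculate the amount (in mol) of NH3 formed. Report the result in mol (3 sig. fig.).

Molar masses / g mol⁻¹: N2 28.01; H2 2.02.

n(N2) = 71.20 / 28.01 = 2.542 mol
n(H2) = 10.90 / 2.02 = 5.396 mol
n/ν → N2: 2.542, H2: 1.799; H2 is limiting.
n(NH3) = (2/3) × 5.396 = 3.597 mol

3.60 mol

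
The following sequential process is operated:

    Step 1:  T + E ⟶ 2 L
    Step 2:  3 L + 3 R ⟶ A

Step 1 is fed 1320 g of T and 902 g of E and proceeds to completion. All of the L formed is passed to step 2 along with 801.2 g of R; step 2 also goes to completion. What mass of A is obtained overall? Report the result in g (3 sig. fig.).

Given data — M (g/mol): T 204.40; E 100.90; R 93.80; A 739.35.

2110 g

Step 1:
n(T) = 1320 / 204.40 = 6.458 mol
n(E) = 902.0 / 100.90 = 8.940 mol
n/ν → T: 6.458, E: 8.940; T is limiting.
n(L) produced = (2/1) × 6.458 = 12.92 mol
Step 2:
n(L) available = 12.92 mol
n(R) = 801.2 / 93.80 = 8.542 mol
n/ν → L: 4.307, R: 2.847; R is limiting.
n(A) = (1/3) × 8.542 = 2.847 mol
mass = 2.847 × 739.35 = 2105 g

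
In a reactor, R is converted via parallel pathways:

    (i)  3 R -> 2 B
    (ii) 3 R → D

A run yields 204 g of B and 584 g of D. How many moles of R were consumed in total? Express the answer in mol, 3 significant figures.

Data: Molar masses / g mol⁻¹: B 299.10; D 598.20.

3.95 mol

n(B) = 204 / 299.10 = 0.6820 mol
n(D) = 584 / 598.20 = 0.9763 mol
n(R) via (i) = (3/2)×0.6820 = 1.023 mol
n(R) via (ii) = (3/1)×0.9763 = 2.929 mol
total n(R) = 1.023 + 2.929 = 3.952 mol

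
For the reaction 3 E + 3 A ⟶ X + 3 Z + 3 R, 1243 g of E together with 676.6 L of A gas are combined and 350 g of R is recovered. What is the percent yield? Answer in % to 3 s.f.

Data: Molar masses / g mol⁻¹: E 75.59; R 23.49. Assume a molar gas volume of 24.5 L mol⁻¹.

90.6 %

n(E) = 1243 / 75.59 = 16.44 mol
n(A) = 676.6 / 24.5 = 27.62 mol
n/ν → E: 5.480, A: 9.207; E is limiting.
theoretical n(R) = (3/3) × 16.44 = 16.44 mol → 386.2 g
% yield = 350 / 386.2 × 100 = 90.63 %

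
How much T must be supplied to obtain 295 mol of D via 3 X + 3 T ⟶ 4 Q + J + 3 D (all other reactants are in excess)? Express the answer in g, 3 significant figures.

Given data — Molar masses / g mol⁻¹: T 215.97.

n(D) = 295.0 mol
n(T) = (3/3) × 295.0 = 295.0 mol
mass = 295.0 × 215.97 = 63710 g

63700 g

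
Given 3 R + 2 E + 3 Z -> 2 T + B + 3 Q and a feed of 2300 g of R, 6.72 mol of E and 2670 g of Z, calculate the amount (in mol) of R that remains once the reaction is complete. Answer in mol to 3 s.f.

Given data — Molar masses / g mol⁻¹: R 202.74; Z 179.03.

n(R) = 2300 / 202.74 = 11.34 mol
n(E) = 6.720 mol
n(Z) = 2670 / 179.03 = 14.91 mol
n/ν for R = 11.34/3 = 3.780
n/ν for E = 6.720/2 = 3.360
n/ν for Z = 14.91/3 = 4.970
Smallest n/ν is E → limiting reagent.
R consumed = (3/2) × 6.720 = 10.08 mol
R remaining = 11.34 − 10.08 = 1.260 mol

1.26 mol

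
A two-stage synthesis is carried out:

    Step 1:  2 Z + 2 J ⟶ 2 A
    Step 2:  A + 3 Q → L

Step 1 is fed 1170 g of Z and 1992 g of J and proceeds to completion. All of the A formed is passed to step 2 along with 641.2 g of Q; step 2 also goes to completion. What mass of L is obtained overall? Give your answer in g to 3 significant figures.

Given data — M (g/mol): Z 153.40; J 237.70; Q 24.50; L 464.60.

Step 1:
n(Z) = 1170 / 153.40 = 7.627 mol
n(J) = 1992 / 237.70 = 8.380 mol
n/ν → Z: 3.814, J: 4.190; Z is limiting.
n(A) produced = (2/2) × 7.627 = 7.627 mol
Step 2:
n(A) available = 7.627 mol
n(Q) = 641.2 / 24.50 = 26.17 mol
n/ν → A: 7.627, Q: 8.723; A is limiting.
n(L) = (1/1) × 7.627 = 7.627 mol
mass = 7.627 × 464.60 = 3544 g

3540 g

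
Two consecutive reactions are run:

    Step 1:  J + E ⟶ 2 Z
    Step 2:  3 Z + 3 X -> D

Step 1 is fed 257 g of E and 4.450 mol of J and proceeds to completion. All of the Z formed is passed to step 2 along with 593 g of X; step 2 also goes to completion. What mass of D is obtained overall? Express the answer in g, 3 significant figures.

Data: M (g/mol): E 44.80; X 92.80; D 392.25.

836 g

Step 1:
n(E) = 257.0 / 44.80 = 5.737 mol
n(J) = 4.450 mol
n/ν for E = 5.737/1 = 5.737
n/ν for J = 4.450/1 = 4.450
Smallest n/ν is J → limiting reagent.
n(Z) produced = (2/1) × 4.450 = 8.900 mol
Step 2:
n(Z) available = 8.900 mol
n(X) = 593.0 / 92.80 = 6.390 mol
n/ν for Z = 8.900/3 = 2.967
n/ν for X = 6.390/3 = 2.130
Smallest n/ν is X → limiting reagent.
n(D) = (1/3) × 6.390 = 2.130 mol
mass = 2.130 × 392.25 = 835.5 g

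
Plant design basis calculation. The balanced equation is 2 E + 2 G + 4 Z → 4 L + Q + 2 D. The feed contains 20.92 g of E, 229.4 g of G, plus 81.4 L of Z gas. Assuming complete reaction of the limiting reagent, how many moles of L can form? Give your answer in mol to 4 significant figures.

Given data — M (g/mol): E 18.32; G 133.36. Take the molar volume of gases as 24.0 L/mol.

n(E) = 20.92 / 18.32 = 1.142 mol
n(G) = 229.4 / 133.36 = 1.720 mol
n(Z) = 81.40 / 24.0 = 3.392 mol
n/ν for E = 1.142/2 = 0.5710
n/ν for G = 1.720/2 = 0.8600
n/ν for Z = 3.392/4 = 0.8480
Smallest n/ν is E → limiting reagent.
n(L) = (4/2) × 1.142 = 2.284 mol

2.284 mol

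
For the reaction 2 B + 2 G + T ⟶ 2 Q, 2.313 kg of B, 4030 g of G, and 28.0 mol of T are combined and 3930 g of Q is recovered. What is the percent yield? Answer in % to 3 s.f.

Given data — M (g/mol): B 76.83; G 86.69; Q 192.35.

n(B) = 2.313×1000 / 76.83 = 30.11 mol
n(G) = 4030 / 86.69 = 46.49 mol
n(T) = 28.00 mol
n/ν for B = 30.11/2 = 15.06
n/ν for G = 46.49/2 = 23.25
n/ν for T = 28.00/1 = 28.00
Smallest n/ν is B → limiting reagent.
theoretical n(Q) = (2/2) × 30.11 = 30.11 mol → 5792 g
% yield = 3930 / 5792 × 100 = 67.85 %

67.9 %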